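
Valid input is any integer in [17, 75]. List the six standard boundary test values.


Range: [17, 75]
Boundaries: just below min, min, min+1, max-1, max, just above max
Values: [16, 17, 18, 74, 75, 76]

[16, 17, 18, 74, 75, 76]


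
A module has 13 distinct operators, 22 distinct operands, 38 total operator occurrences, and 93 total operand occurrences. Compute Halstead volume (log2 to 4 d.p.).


Formula: V = N * log2(η), where N = N1 + N2 and η = η1 + η2
η = 13 + 22 = 35
N = 38 + 93 = 131
log2(35) ≈ 5.1293
V = 131 * 5.1293 = 671.94

671.94


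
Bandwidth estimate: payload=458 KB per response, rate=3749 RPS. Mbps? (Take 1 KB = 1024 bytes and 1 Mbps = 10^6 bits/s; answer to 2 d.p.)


Formula: Mbps = payload_bytes * RPS * 8 / 1e6
Payload per request = 458 KB = 458 * 1024 = 468992 bytes
Total bytes/sec = 468992 * 3749 = 1758251008
Total bits/sec = 1758251008 * 8 = 14066008064
Mbps = 14066008064 / 1e6 = 14066.01

14066.01 Mbps


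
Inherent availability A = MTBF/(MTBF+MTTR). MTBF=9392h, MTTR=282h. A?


Availability = MTBF / (MTBF + MTTR)
Availability = 9392 / (9392 + 282)
Availability = 9392 / 9674
Availability = 97.085%

97.085%


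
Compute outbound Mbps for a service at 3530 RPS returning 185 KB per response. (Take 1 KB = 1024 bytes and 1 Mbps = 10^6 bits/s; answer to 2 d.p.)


Formula: Mbps = payload_bytes * RPS * 8 / 1e6
Payload per request = 185 KB = 185 * 1024 = 189440 bytes
Total bytes/sec = 189440 * 3530 = 668723200
Total bits/sec = 668723200 * 8 = 5349785600
Mbps = 5349785600 / 1e6 = 5349.79

5349.79 Mbps


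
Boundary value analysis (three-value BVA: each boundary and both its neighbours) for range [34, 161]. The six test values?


Range: [34, 161]
Boundaries: just below min, min, min+1, max-1, max, just above max
Values: [33, 34, 35, 160, 161, 162]

[33, 34, 35, 160, 161, 162]


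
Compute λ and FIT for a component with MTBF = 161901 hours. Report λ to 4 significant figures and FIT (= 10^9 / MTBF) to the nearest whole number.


Formula: λ = 1 / MTBF; FIT = λ × 1e9 = 1e9 / MTBF
λ = 1 / 161901 ≈ 6.177e-06 failures/hour
FIT = 1e9 / 161901 ≈ 6177 failures per 1e9 hours (nearest whole number)

λ = 6.177e-06 /h, FIT = 6177


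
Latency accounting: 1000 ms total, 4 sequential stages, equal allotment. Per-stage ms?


Formula: per_stage = total_budget / stages
per_stage = 1000 / 4
per_stage = 250.0 ms

250.0 ms


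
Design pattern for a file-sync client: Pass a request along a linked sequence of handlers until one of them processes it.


This matches the Chain of Responsibility pattern

Chain of Responsibility


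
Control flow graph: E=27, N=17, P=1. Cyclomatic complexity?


Formula: V(G) = E - N + 2P
V(G) = 27 - 17 + 2*1
V(G) = 10 + 2
V(G) = 12

12


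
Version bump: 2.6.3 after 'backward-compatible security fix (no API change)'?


Current: 2.6.3
Change category: 'backward-compatible security fix (no API change)' → patch bump
SemVer rule: patch bump → increment PATCH (MAJOR and MINOR unchanged)
New: 2.6.4

2.6.4


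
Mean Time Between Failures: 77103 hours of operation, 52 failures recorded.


Formula: MTBF = Total operating time / Number of failures
MTBF = 77103 / 52
MTBF = 1482.75 hours

1482.75 hours


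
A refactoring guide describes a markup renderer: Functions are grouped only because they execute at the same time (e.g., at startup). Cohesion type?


Reasoning: Related by timing only
Type: Temporal cohesion

Temporal cohesion


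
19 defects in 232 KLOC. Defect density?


Defect density = defects / KLOC
Defect density = 19 / 232
Defect density = 0.082 defects/KLOC

0.082 defects/KLOC


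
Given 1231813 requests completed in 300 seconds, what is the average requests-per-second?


Formula: throughput = requests / seconds
throughput = 1231813 / 300
throughput = 4106.04 requests/second

4106.04 requests/second


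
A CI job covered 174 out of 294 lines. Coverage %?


Coverage = covered / total * 100
Coverage = 174 / 294 * 100
Coverage = 59.18%

59.18%


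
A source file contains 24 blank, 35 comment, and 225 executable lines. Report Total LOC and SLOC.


Total LOC = blank + comment + code
Total LOC = 24 + 35 + 225 = 284
SLOC (source only) = code = 225

Total LOC: 284, SLOC: 225


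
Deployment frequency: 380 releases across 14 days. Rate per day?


Formula: deployments per day = releases / days
= 380 / 14
= 27.143 deploys/day
(equivalently, 190.0 deploys/week)

27.143 deploys/day


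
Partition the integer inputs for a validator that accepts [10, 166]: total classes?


Valid range: [10, 166]
Class 1: x < 10 — invalid
Class 2: 10 ≤ x ≤ 166 — valid
Class 3: x > 166 — invalid
Total equivalence classes: 3

3 equivalence classes


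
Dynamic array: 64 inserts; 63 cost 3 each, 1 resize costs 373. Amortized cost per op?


Formula: Amortized cost = Total cost / Operations
Total cost = (63 * 3) + (1 * 373)
Total cost = 189 + 373 = 562
Amortized = 562 / 64 = 8.7813

8.7813


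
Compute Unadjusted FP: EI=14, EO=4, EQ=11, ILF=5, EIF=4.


UFP = EI*4 + EO*5 + EQ*4 + ILF*10 + EIF*7
UFP = 14*4 + 4*5 + 11*4 + 5*10 + 4*7
UFP = 56 + 20 + 44 + 50 + 28
UFP = 198

198


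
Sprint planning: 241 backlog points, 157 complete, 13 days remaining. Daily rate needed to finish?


Formula: Required rate = Remaining points / Days left
Remaining = 241 - 157 = 84 points
Required rate = 84 / 13 = 6.46 points/day

6.46 points/day


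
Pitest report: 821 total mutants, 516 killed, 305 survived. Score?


Mutation score = killed / total * 100
Mutation score = 516 / 821 * 100
Mutation score = 62.85%

62.85%


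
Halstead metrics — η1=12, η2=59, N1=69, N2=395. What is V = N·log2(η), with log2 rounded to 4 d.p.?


Formula: V = N * log2(η), where N = N1 + N2 and η = η1 + η2
η = 12 + 59 = 71
N = 69 + 395 = 464
log2(71) ≈ 6.1497
V = 464 * 6.1497 = 2853.46

2853.46


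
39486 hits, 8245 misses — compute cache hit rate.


Formula: hit rate = hits / (hits + misses) * 100
hit rate = 39486 / (39486 + 8245) * 100
hit rate = 39486 / 47731 * 100
hit rate = 82.73%

82.73%


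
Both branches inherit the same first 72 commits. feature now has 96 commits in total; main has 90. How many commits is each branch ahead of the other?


Common ancestor: commit #72
feature commits after divergence: 96 - 72 = 24
main commits after divergence: 90 - 72 = 18
feature is 24 commits ahead of main
main is 18 commits ahead of feature

feature ahead: 24, main ahead: 18


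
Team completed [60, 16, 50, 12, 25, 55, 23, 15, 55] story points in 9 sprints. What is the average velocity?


Formula: Avg velocity = Total points / Number of sprints
Points: [60, 16, 50, 12, 25, 55, 23, 15, 55]
Sum = 60 + 16 + 50 + 12 + 25 + 55 + 23 + 15 + 55 = 311
Avg velocity = 311 / 9 = 34.56 points/sprint

34.56 points/sprint


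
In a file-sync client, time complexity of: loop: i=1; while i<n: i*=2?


Reasoning: i doubles each step so iterations are log2(n)
Complexity: O(log n)

O(log n)


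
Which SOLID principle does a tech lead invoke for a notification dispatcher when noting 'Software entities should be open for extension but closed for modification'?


This describes the Open/Closed Principle (OCP)

Open/Closed Principle (OCP)


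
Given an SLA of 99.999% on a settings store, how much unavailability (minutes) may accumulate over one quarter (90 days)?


Formula: allowed downtime = period * (100 - SLA) / 100
Period (quarter (90 days)) = 129600 minutes
Unavailability fraction = (100 - 99.999) / 100
Allowed downtime = 129600 * (100 - 99.999) / 100
Allowed downtime = 1.296 minutes

1.296 minutes


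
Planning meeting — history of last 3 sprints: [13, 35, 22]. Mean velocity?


Formula: Avg velocity = Total points / Number of sprints
Points: [13, 35, 22]
Sum = 13 + 35 + 22 = 70
Avg velocity = 70 / 3 = 23.33 points/sprint

23.33 points/sprint


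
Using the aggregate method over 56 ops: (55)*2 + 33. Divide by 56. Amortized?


Formula: Amortized cost = Total cost / Operations
Total cost = (55 * 2) + (1 * 33)
Total cost = 110 + 33 = 143
Amortized = 143 / 56 = 2.5536

2.5536


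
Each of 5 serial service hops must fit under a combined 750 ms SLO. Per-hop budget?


Formula: per_stage = total_budget / stages
per_stage = 750 / 5
per_stage = 150.0 ms

150.0 ms


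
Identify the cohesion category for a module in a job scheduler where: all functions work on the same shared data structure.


Reasoning: Functions share data
Type: Communicational cohesion

Communicational cohesion


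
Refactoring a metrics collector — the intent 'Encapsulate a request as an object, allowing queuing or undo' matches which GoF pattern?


This matches the Command pattern

Command


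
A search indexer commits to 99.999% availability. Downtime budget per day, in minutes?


Formula: allowed downtime = period * (100 - SLA) / 100
Period (day) = 1440 minutes
Unavailability fraction = (100 - 99.999) / 100
Allowed downtime = 1440 * (100 - 99.999) / 100
Allowed downtime = 0.0144 minutes

0.0144 minutes


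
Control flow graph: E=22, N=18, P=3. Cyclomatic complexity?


Formula: V(G) = E - N + 2P
V(G) = 22 - 18 + 2*3
V(G) = 4 + 6
V(G) = 10

10


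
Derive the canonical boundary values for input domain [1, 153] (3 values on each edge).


Range: [1, 153]
Boundaries: just below min, min, min+1, max-1, max, just above max
Values: [0, 1, 2, 152, 153, 154]

[0, 1, 2, 152, 153, 154]


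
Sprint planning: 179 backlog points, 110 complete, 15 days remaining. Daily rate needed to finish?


Formula: Required rate = Remaining points / Days left
Remaining = 179 - 110 = 69 points
Required rate = 69 / 15 = 4.6 points/day

4.6 points/day


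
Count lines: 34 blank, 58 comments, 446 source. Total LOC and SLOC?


Total LOC = blank + comment + code
Total LOC = 34 + 58 + 446 = 538
SLOC (source only) = code = 446

Total LOC: 538, SLOC: 446


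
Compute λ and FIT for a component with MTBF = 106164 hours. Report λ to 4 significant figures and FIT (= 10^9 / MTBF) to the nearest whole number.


Formula: λ = 1 / MTBF; FIT = λ × 1e9 = 1e9 / MTBF
λ = 1 / 106164 ≈ 9.419e-06 failures/hour
FIT = 1e9 / 106164 ≈ 9419 failures per 1e9 hours (nearest whole number)

λ = 9.419e-06 /h, FIT = 9419


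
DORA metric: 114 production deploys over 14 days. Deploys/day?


Formula: deployments per day = releases / days
= 114 / 14
= 8.143 deploys/day
(equivalently, 57.0 deploys/week)

8.143 deploys/day


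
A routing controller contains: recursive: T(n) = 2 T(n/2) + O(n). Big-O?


Reasoning: master theorem case 2 (merge-sort recurrence)
Complexity: O(n log n)

O(n log n)


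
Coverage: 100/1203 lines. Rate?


Coverage = covered / total * 100
Coverage = 100 / 1203 * 100
Coverage = 8.31%

8.31%


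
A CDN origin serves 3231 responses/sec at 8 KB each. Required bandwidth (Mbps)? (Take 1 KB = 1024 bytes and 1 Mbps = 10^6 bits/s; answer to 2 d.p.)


Formula: Mbps = payload_bytes * RPS * 8 / 1e6
Payload per request = 8 KB = 8 * 1024 = 8192 bytes
Total bytes/sec = 8192 * 3231 = 26468352
Total bits/sec = 26468352 * 8 = 211746816
Mbps = 211746816 / 1e6 = 211.75

211.75 Mbps


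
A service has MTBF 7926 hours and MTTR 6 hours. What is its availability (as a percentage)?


Availability = MTBF / (MTBF + MTTR)
Availability = 7926 / (7926 + 6)
Availability = 7926 / 7932
Availability = 99.9244%

99.9244%


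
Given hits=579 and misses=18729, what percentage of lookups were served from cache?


Formula: hit rate = hits / (hits + misses) * 100
hit rate = 579 / (579 + 18729) * 100
hit rate = 579 / 19308 * 100
hit rate = 3.0%

3.0%


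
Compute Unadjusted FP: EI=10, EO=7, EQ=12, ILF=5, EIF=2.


UFP = EI*4 + EO*5 + EQ*4 + ILF*10 + EIF*7
UFP = 10*4 + 7*5 + 12*4 + 5*10 + 2*7
UFP = 40 + 35 + 48 + 50 + 14
UFP = 187

187


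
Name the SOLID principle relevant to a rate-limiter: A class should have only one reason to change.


This describes the Single Responsibility Principle (SRP)

Single Responsibility Principle (SRP)


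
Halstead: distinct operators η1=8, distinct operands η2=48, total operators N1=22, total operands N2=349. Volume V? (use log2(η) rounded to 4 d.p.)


Formula: V = N * log2(η), where N = N1 + N2 and η = η1 + η2
η = 8 + 48 = 56
N = 22 + 349 = 371
log2(56) ≈ 5.8074
V = 371 * 5.8074 = 2154.55

2154.55


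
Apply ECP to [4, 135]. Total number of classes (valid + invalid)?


Valid range: [4, 135]
Class 1: x < 4 — invalid
Class 2: 4 ≤ x ≤ 135 — valid
Class 3: x > 135 — invalid
Total equivalence classes: 3

3 equivalence classes


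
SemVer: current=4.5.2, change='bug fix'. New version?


Current: 4.5.2
Change category: 'bug fix' → patch bump
SemVer rule: patch bump → increment PATCH (MAJOR and MINOR unchanged)
New: 4.5.3

4.5.3


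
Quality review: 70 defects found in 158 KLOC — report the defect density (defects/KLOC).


Defect density = defects / KLOC
Defect density = 70 / 158
Defect density = 0.443 defects/KLOC

0.443 defects/KLOC


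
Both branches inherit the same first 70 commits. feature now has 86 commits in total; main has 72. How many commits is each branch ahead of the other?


Common ancestor: commit #70
feature commits after divergence: 86 - 70 = 16
main commits after divergence: 72 - 70 = 2
feature is 16 commits ahead of main
main is 2 commits ahead of feature

feature ahead: 16, main ahead: 2


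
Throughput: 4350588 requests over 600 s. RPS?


Formula: throughput = requests / seconds
throughput = 4350588 / 600
throughput = 7250.98 requests/second

7250.98 requests/second


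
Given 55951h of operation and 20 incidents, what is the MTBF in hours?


Formula: MTBF = Total operating time / Number of failures
MTBF = 55951 / 20
MTBF = 2797.55 hours

2797.55 hours


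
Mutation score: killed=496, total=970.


Mutation score = killed / total * 100
Mutation score = 496 / 970 * 100
Mutation score = 51.13%

51.13%


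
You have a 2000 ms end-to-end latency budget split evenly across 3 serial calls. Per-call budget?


Formula: per_stage = total_budget / stages
per_stage = 2000 / 3
per_stage = 666.67 ms

666.67 ms


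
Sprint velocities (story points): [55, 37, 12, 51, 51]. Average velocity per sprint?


Formula: Avg velocity = Total points / Number of sprints
Points: [55, 37, 12, 51, 51]
Sum = 55 + 37 + 12 + 51 + 51 = 206
Avg velocity = 206 / 5 = 41.2 points/sprint

41.2 points/sprint


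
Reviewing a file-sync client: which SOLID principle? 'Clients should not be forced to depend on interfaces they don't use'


This describes the Interface Segregation Principle (ISP)

Interface Segregation Principle (ISP)


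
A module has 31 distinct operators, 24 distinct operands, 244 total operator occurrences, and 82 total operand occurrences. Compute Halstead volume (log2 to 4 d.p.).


Formula: V = N * log2(η), where N = N1 + N2 and η = η1 + η2
η = 31 + 24 = 55
N = 244 + 82 = 326
log2(55) ≈ 5.7814
V = 326 * 5.7814 = 1884.74

1884.74


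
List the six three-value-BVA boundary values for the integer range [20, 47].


Range: [20, 47]
Boundaries: just below min, min, min+1, max-1, max, just above max
Values: [19, 20, 21, 46, 47, 48]

[19, 20, 21, 46, 47, 48]


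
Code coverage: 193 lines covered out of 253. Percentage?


Coverage = covered / total * 100
Coverage = 193 / 253 * 100
Coverage = 76.28%

76.28%


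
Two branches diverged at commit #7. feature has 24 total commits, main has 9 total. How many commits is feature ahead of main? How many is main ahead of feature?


Common ancestor: commit #7
feature commits after divergence: 24 - 7 = 17
main commits after divergence: 9 - 7 = 2
feature is 17 commits ahead of main
main is 2 commits ahead of feature

feature ahead: 17, main ahead: 2


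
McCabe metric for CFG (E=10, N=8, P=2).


Formula: V(G) = E - N + 2P
V(G) = 10 - 8 + 2*2
V(G) = 2 + 4
V(G) = 6

6


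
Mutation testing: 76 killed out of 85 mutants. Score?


Mutation score = killed / total * 100
Mutation score = 76 / 85 * 100
Mutation score = 89.41%

89.41%


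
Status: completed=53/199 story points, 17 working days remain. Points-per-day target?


Formula: Required rate = Remaining points / Days left
Remaining = 199 - 53 = 146 points
Required rate = 146 / 17 = 8.59 points/day

8.59 points/day


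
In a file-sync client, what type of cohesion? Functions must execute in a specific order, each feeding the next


Reasoning: Output of one is input to next
Type: Sequential cohesion

Sequential cohesion


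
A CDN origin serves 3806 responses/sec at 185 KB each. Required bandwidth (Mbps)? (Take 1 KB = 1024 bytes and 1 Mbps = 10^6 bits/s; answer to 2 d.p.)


Formula: Mbps = payload_bytes * RPS * 8 / 1e6
Payload per request = 185 KB = 185 * 1024 = 189440 bytes
Total bytes/sec = 189440 * 3806 = 721008640
Total bits/sec = 721008640 * 8 = 5768069120
Mbps = 5768069120 / 1e6 = 5768.07

5768.07 Mbps


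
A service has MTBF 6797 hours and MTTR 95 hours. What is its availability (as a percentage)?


Availability = MTBF / (MTBF + MTTR)
Availability = 6797 / (6797 + 95)
Availability = 6797 / 6892
Availability = 98.6216%

98.6216%


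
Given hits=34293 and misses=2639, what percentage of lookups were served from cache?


Formula: hit rate = hits / (hits + misses) * 100
hit rate = 34293 / (34293 + 2639) * 100
hit rate = 34293 / 36932 * 100
hit rate = 92.85%

92.85%


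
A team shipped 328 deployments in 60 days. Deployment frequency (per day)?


Formula: deployments per day = releases / days
= 328 / 60
= 5.467 deploys/day
(equivalently, 38.27 deploys/week)

5.467 deploys/day


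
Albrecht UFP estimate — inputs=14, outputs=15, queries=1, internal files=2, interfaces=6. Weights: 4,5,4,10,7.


UFP = EI*4 + EO*5 + EQ*4 + ILF*10 + EIF*7
UFP = 14*4 + 15*5 + 1*4 + 2*10 + 6*7
UFP = 56 + 75 + 4 + 20 + 42
UFP = 197

197


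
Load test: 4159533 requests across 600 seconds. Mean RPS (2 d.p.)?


Formula: throughput = requests / seconds
throughput = 4159533 / 600
throughput = 6932.56 requests/second

6932.56 requests/second


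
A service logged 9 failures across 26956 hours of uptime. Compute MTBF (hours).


Formula: MTBF = Total operating time / Number of failures
MTBF = 26956 / 9
MTBF = 2995.11 hours

2995.11 hours


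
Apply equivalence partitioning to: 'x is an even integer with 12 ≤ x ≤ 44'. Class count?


Constraint: even integers in [12, 44]
Class 1: x < 12 — out-of-range invalid
Class 2: x in [12,44] but odd — wrong type invalid
Class 3: x in [12,44] and even — valid
Class 4: x > 44 — out-of-range invalid
Total equivalence classes: 4

4 equivalence classes


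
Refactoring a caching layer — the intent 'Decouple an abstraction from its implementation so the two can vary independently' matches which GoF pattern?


This matches the Bridge pattern

Bridge


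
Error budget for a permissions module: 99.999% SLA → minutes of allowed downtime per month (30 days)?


Formula: allowed downtime = period * (100 - SLA) / 100
Period (month (30 days)) = 43200 minutes
Unavailability fraction = (100 - 99.999) / 100
Allowed downtime = 43200 * (100 - 99.999) / 100
Allowed downtime = 0.432 minutes

0.432 minutes


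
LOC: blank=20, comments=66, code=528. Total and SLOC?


Total LOC = blank + comment + code
Total LOC = 20 + 66 + 528 = 614
SLOC (source only) = code = 528

Total LOC: 614, SLOC: 528


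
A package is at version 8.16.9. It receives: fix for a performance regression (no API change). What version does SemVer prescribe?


Current: 8.16.9
Change category: 'fix for a performance regression (no API change)' → patch bump
SemVer rule: patch bump → increment PATCH (MAJOR and MINOR unchanged)
New: 8.16.10

8.16.10


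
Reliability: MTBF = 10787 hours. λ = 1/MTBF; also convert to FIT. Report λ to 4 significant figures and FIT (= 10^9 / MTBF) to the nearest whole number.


Formula: λ = 1 / MTBF; FIT = λ × 1e9 = 1e9 / MTBF
λ = 1 / 10787 ≈ 9.270e-05 failures/hour
FIT = 1e9 / 10787 ≈ 92704 failures per 1e9 hours (nearest whole number)

λ = 9.270e-05 /h, FIT = 92704


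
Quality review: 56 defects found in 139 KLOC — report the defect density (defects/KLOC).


Defect density = defects / KLOC
Defect density = 56 / 139
Defect density = 0.403 defects/KLOC

0.403 defects/KLOC


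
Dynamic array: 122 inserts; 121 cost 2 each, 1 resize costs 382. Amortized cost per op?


Formula: Amortized cost = Total cost / Operations
Total cost = (121 * 2) + (1 * 382)
Total cost = 242 + 382 = 624
Amortized = 624 / 122 = 5.1148

5.1148


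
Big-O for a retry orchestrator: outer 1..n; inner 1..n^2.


Reasoning: n times n^2
Complexity: O(n^3)

O(n^3)


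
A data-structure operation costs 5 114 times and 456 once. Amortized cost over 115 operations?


Formula: Amortized cost = Total cost / Operations
Total cost = (114 * 5) + (1 * 456)
Total cost = 570 + 456 = 1026
Amortized = 1026 / 115 = 8.9217

8.9217


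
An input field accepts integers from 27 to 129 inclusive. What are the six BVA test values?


Range: [27, 129]
Boundaries: just below min, min, min+1, max-1, max, just above max
Values: [26, 27, 28, 128, 129, 130]

[26, 27, 28, 128, 129, 130]


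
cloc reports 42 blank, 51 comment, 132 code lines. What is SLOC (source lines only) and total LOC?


Total LOC = blank + comment + code
Total LOC = 42 + 51 + 132 = 225
SLOC (source only) = code = 132

Total LOC: 225, SLOC: 132


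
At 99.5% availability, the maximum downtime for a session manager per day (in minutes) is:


Formula: allowed downtime = period * (100 - SLA) / 100
Period (day) = 1440 minutes
Unavailability fraction = (100 - 99.5) / 100
Allowed downtime = 1440 * (100 - 99.5) / 100
Allowed downtime = 7.2 minutes

7.2 minutes


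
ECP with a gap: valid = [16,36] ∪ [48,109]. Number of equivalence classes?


Valid ranges: [16,36] and [48,109]
Class 1: x < 16 — invalid
Class 2: 16 ≤ x ≤ 36 — valid
Class 3: 36 < x < 48 — invalid (gap between ranges)
Class 4: 48 ≤ x ≤ 109 — valid
Class 5: x > 109 — invalid
Total equivalence classes: 5

5 equivalence classes


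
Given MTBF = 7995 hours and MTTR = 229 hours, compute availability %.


Availability = MTBF / (MTBF + MTTR)
Availability = 7995 / (7995 + 229)
Availability = 7995 / 8224
Availability = 97.2155%

97.2155%


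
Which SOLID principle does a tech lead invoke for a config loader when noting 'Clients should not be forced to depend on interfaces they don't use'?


This describes the Interface Segregation Principle (ISP)

Interface Segregation Principle (ISP)


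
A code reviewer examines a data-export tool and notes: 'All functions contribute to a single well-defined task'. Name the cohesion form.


Reasoning: Best: single purpose
Type: Functional cohesion

Functional cohesion


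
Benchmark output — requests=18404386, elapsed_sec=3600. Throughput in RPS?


Formula: throughput = requests / seconds
throughput = 18404386 / 3600
throughput = 5112.33 requests/second

5112.33 requests/second


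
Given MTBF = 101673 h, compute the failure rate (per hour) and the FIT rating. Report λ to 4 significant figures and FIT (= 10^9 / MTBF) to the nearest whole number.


Formula: λ = 1 / MTBF; FIT = λ × 1e9 = 1e9 / MTBF
λ = 1 / 101673 ≈ 9.835e-06 failures/hour
FIT = 1e9 / 101673 ≈ 9835 failures per 1e9 hours (nearest whole number)

λ = 9.835e-06 /h, FIT = 9835


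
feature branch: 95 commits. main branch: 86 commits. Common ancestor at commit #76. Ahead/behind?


Common ancestor: commit #76
feature commits after divergence: 95 - 76 = 19
main commits after divergence: 86 - 76 = 10
feature is 19 commits ahead of main
main is 10 commits ahead of feature

feature ahead: 19, main ahead: 10


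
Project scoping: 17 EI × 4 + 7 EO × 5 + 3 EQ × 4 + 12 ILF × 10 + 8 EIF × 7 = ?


UFP = EI*4 + EO*5 + EQ*4 + ILF*10 + EIF*7
UFP = 17*4 + 7*5 + 3*4 + 12*10 + 8*7
UFP = 68 + 35 + 12 + 120 + 56
UFP = 291

291


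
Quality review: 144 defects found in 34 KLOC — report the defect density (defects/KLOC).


Defect density = defects / KLOC
Defect density = 144 / 34
Defect density = 4.235 defects/KLOC

4.235 defects/KLOC


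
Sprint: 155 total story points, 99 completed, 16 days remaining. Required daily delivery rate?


Formula: Required rate = Remaining points / Days left
Remaining = 155 - 99 = 56 points
Required rate = 56 / 16 = 3.5 points/day

3.5 points/day


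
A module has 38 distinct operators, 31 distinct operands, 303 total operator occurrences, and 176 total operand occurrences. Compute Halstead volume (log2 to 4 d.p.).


Formula: V = N * log2(η), where N = N1 + N2 and η = η1 + η2
η = 38 + 31 = 69
N = 303 + 176 = 479
log2(69) ≈ 6.1085
V = 479 * 6.1085 = 2925.97

2925.97


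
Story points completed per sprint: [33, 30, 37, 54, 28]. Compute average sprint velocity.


Formula: Avg velocity = Total points / Number of sprints
Points: [33, 30, 37, 54, 28]
Sum = 33 + 30 + 37 + 54 + 28 = 182
Avg velocity = 182 / 5 = 36.4 points/sprint

36.4 points/sprint


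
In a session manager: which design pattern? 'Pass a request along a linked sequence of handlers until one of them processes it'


This matches the Chain of Responsibility pattern

Chain of Responsibility


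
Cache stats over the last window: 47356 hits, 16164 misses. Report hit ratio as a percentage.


Formula: hit rate = hits / (hits + misses) * 100
hit rate = 47356 / (47356 + 16164) * 100
hit rate = 47356 / 63520 * 100
hit rate = 74.55%

74.55%


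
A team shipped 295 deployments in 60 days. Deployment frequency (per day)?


Formula: deployments per day = releases / days
= 295 / 60
= 4.917 deploys/day
(equivalently, 34.42 deploys/week)

4.917 deploys/day


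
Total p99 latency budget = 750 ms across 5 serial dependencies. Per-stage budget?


Formula: per_stage = total_budget / stages
per_stage = 750 / 5
per_stage = 150.0 ms

150.0 ms


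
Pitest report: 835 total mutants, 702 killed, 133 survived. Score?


Mutation score = killed / total * 100
Mutation score = 702 / 835 * 100
Mutation score = 84.07%

84.07%


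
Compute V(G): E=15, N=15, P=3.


Formula: V(G) = E - N + 2P
V(G) = 15 - 15 + 2*3
V(G) = 0 + 6
V(G) = 6

6


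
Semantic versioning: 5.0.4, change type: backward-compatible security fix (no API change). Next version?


Current: 5.0.4
Change category: 'backward-compatible security fix (no API change)' → patch bump
SemVer rule: patch bump → increment PATCH (MAJOR and MINOR unchanged)
New: 5.0.5

5.0.5


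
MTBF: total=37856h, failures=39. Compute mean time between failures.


Formula: MTBF = Total operating time / Number of failures
MTBF = 37856 / 39
MTBF = 970.67 hours

970.67 hours


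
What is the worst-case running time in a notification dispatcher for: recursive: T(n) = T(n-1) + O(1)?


Reasoning: linear recursion with constant work per frame
Complexity: O(n)

O(n)


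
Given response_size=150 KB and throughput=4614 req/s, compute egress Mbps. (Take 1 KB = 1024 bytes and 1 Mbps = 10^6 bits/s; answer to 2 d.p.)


Formula: Mbps = payload_bytes * RPS * 8 / 1e6
Payload per request = 150 KB = 150 * 1024 = 153600 bytes
Total bytes/sec = 153600 * 4614 = 708710400
Total bits/sec = 708710400 * 8 = 5669683200
Mbps = 5669683200 / 1e6 = 5669.68

5669.68 Mbps


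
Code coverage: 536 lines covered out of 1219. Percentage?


Coverage = covered / total * 100
Coverage = 536 / 1219 * 100
Coverage = 43.97%

43.97%


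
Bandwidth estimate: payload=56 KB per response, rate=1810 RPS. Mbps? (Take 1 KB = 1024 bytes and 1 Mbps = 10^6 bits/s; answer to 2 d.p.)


Formula: Mbps = payload_bytes * RPS * 8 / 1e6
Payload per request = 56 KB = 56 * 1024 = 57344 bytes
Total bytes/sec = 57344 * 1810 = 103792640
Total bits/sec = 103792640 * 8 = 830341120
Mbps = 830341120 / 1e6 = 830.34

830.34 Mbps


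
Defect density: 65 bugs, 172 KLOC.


Defect density = defects / KLOC
Defect density = 65 / 172
Defect density = 0.378 defects/KLOC

0.378 defects/KLOC


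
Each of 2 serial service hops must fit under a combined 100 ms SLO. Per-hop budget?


Formula: per_stage = total_budget / stages
per_stage = 100 / 2
per_stage = 50.0 ms

50.0 ms


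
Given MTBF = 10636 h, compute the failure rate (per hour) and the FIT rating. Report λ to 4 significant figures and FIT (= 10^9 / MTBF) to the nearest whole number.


Formula: λ = 1 / MTBF; FIT = λ × 1e9 = 1e9 / MTBF
λ = 1 / 10636 ≈ 9.402e-05 failures/hour
FIT = 1e9 / 10636 ≈ 94020 failures per 1e9 hours (nearest whole number)

λ = 9.402e-05 /h, FIT = 94020


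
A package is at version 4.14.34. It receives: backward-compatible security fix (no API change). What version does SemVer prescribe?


Current: 4.14.34
Change category: 'backward-compatible security fix (no API change)' → patch bump
SemVer rule: patch bump → increment PATCH (MAJOR and MINOR unchanged)
New: 4.14.35

4.14.35


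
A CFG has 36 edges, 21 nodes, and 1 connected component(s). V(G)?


Formula: V(G) = E - N + 2P
V(G) = 36 - 21 + 2*1
V(G) = 15 + 2
V(G) = 17

17


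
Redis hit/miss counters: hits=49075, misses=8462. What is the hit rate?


Formula: hit rate = hits / (hits + misses) * 100
hit rate = 49075 / (49075 + 8462) * 100
hit rate = 49075 / 57537 * 100
hit rate = 85.29%

85.29%


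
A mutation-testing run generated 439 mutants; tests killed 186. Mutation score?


Mutation score = killed / total * 100
Mutation score = 186 / 439 * 100
Mutation score = 42.37%

42.37%


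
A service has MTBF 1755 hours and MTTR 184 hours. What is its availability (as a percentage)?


Availability = MTBF / (MTBF + MTTR)
Availability = 1755 / (1755 + 184)
Availability = 1755 / 1939
Availability = 90.5106%

90.5106%


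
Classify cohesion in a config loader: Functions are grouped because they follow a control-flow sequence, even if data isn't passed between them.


Reasoning: Grouped by order of execution within a routine, not by data flow
Type: Procedural cohesion

Procedural cohesion


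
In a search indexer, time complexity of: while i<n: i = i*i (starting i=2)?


Reasoning: squaring drives double-exponential growth; iterations ~ log log n
Complexity: O(log log n)

O(log log n)


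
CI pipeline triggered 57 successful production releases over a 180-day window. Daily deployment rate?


Formula: deployments per day = releases / days
= 57 / 180
= 0.317 deploys/day
(equivalently, 2.22 deploys/week)

0.317 deploys/day


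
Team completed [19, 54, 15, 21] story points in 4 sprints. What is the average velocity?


Formula: Avg velocity = Total points / Number of sprints
Points: [19, 54, 15, 21]
Sum = 19 + 54 + 15 + 21 = 109
Avg velocity = 109 / 4 = 27.25 points/sprint

27.25 points/sprint


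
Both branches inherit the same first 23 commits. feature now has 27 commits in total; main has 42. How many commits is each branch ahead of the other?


Common ancestor: commit #23
feature commits after divergence: 27 - 23 = 4
main commits after divergence: 42 - 23 = 19
feature is 4 commits ahead of main
main is 19 commits ahead of feature

feature ahead: 4, main ahead: 19


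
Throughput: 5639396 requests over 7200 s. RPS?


Formula: throughput = requests / seconds
throughput = 5639396 / 7200
throughput = 783.25 requests/second

783.25 requests/second


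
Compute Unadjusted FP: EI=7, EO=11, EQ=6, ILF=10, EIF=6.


UFP = EI*4 + EO*5 + EQ*4 + ILF*10 + EIF*7
UFP = 7*4 + 11*5 + 6*4 + 10*10 + 6*7
UFP = 28 + 55 + 24 + 100 + 42
UFP = 249

249


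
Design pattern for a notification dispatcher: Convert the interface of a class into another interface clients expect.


This matches the Adapter pattern

Adapter


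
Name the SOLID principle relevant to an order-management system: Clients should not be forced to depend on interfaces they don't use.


This describes the Interface Segregation Principle (ISP)

Interface Segregation Principle (ISP)


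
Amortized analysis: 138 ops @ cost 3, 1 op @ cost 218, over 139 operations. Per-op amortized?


Formula: Amortized cost = Total cost / Operations
Total cost = (138 * 3) + (1 * 218)
Total cost = 414 + 218 = 632
Amortized = 632 / 139 = 4.5468

4.5468


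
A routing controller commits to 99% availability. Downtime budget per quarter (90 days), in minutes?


Formula: allowed downtime = period * (100 - SLA) / 100
Period (quarter (90 days)) = 129600 minutes
Unavailability fraction = (100 - 99.0) / 100
Allowed downtime = 129600 * (100 - 99.0) / 100
Allowed downtime = 1296.0 minutes

1296.0 minutes


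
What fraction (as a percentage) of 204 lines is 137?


Coverage = covered / total * 100
Coverage = 137 / 204 * 100
Coverage = 67.16%

67.16%


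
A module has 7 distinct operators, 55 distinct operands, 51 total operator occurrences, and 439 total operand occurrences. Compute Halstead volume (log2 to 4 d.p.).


Formula: V = N * log2(η), where N = N1 + N2 and η = η1 + η2
η = 7 + 55 = 62
N = 51 + 439 = 490
log2(62) ≈ 5.9542
V = 490 * 5.9542 = 2917.56

2917.56


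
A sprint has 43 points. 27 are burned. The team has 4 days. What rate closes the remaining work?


Formula: Required rate = Remaining points / Days left
Remaining = 43 - 27 = 16 points
Required rate = 16 / 4 = 4.0 points/day

4.0 points/day


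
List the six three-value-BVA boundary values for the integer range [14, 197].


Range: [14, 197]
Boundaries: just below min, min, min+1, max-1, max, just above max
Values: [13, 14, 15, 196, 197, 198]

[13, 14, 15, 196, 197, 198]


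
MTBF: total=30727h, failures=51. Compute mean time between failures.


Formula: MTBF = Total operating time / Number of failures
MTBF = 30727 / 51
MTBF = 602.49 hours

602.49 hours


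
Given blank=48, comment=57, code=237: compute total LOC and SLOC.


Total LOC = blank + comment + code
Total LOC = 48 + 57 + 237 = 342
SLOC (source only) = code = 237

Total LOC: 342, SLOC: 237


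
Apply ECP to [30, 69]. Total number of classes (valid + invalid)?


Valid range: [30, 69]
Class 1: x < 30 — invalid
Class 2: 30 ≤ x ≤ 69 — valid
Class 3: x > 69 — invalid
Total equivalence classes: 3

3 equivalence classes


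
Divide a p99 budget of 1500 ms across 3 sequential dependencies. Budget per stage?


Formula: per_stage = total_budget / stages
per_stage = 1500 / 3
per_stage = 500.0 ms

500.0 ms


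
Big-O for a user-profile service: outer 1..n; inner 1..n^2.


Reasoning: n times n^2
Complexity: O(n^3)

O(n^3)


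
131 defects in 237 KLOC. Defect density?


Defect density = defects / KLOC
Defect density = 131 / 237
Defect density = 0.553 defects/KLOC

0.553 defects/KLOC


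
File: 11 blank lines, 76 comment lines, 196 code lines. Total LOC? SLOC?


Total LOC = blank + comment + code
Total LOC = 11 + 76 + 196 = 283
SLOC (source only) = code = 196

Total LOC: 283, SLOC: 196


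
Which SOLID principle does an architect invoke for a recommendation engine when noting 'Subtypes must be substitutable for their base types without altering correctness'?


This describes the Liskov Substitution Principle (LSP)

Liskov Substitution Principle (LSP)


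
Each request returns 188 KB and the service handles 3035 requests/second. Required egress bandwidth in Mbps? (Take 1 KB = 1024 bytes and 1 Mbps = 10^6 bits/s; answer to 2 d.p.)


Formula: Mbps = payload_bytes * RPS * 8 / 1e6
Payload per request = 188 KB = 188 * 1024 = 192512 bytes
Total bytes/sec = 192512 * 3035 = 584273920
Total bits/sec = 584273920 * 8 = 4674191360
Mbps = 4674191360 / 1e6 = 4674.19

4674.19 Mbps


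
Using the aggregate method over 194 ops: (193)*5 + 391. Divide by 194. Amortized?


Formula: Amortized cost = Total cost / Operations
Total cost = (193 * 5) + (1 * 391)
Total cost = 965 + 391 = 1356
Amortized = 1356 / 194 = 6.9897

6.9897


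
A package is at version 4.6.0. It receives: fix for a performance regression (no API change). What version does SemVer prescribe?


Current: 4.6.0
Change category: 'fix for a performance regression (no API change)' → patch bump
SemVer rule: patch bump → increment PATCH (MAJOR and MINOR unchanged)
New: 4.6.1

4.6.1


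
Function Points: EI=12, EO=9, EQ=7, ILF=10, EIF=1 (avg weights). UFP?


UFP = EI*4 + EO*5 + EQ*4 + ILF*10 + EIF*7
UFP = 12*4 + 9*5 + 7*4 + 10*10 + 1*7
UFP = 48 + 45 + 28 + 100 + 7
UFP = 228

228


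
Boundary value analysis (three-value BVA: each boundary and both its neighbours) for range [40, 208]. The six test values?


Range: [40, 208]
Boundaries: just below min, min, min+1, max-1, max, just above max
Values: [39, 40, 41, 207, 208, 209]

[39, 40, 41, 207, 208, 209]


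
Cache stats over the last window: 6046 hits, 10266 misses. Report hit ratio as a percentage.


Formula: hit rate = hits / (hits + misses) * 100
hit rate = 6046 / (6046 + 10266) * 100
hit rate = 6046 / 16312 * 100
hit rate = 37.06%

37.06%


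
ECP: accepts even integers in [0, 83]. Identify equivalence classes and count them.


Constraint: even integers in [0, 83]
Class 1: x < 0 — out-of-range invalid
Class 2: x in [0,83] but odd — wrong type invalid
Class 3: x in [0,83] and even — valid
Class 4: x > 83 — out-of-range invalid
Total equivalence classes: 4

4 equivalence classes


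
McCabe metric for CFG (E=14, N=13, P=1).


Formula: V(G) = E - N + 2P
V(G) = 14 - 13 + 2*1
V(G) = 1 + 2
V(G) = 3

3


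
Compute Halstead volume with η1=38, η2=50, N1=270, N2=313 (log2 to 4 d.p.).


Formula: V = N * log2(η), where N = N1 + N2 and η = η1 + η2
η = 38 + 50 = 88
N = 270 + 313 = 583
log2(88) ≈ 6.4594
V = 583 * 6.4594 = 3765.83

3765.83


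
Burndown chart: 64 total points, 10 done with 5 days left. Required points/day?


Formula: Required rate = Remaining points / Days left
Remaining = 64 - 10 = 54 points
Required rate = 54 / 5 = 10.8 points/day

10.8 points/day


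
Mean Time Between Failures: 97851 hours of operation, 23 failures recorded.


Formula: MTBF = Total operating time / Number of failures
MTBF = 97851 / 23
MTBF = 4254.39 hours

4254.39 hours


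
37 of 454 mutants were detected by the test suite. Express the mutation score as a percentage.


Mutation score = killed / total * 100
Mutation score = 37 / 454 * 100
Mutation score = 8.15%

8.15%


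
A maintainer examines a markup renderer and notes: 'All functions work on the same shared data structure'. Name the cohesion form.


Reasoning: Functions share data
Type: Communicational cohesion

Communicational cohesion


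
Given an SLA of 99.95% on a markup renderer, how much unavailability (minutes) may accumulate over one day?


Formula: allowed downtime = period * (100 - SLA) / 100
Period (day) = 1440 minutes
Unavailability fraction = (100 - 99.95) / 100
Allowed downtime = 1440 * (100 - 99.95) / 100
Allowed downtime = 0.72 minutes

0.72 minutes


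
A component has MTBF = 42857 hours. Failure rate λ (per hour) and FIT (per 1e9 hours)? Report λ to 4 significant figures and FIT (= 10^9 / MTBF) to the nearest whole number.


Formula: λ = 1 / MTBF; FIT = λ × 1e9 = 1e9 / MTBF
λ = 1 / 42857 ≈ 2.333e-05 failures/hour
FIT = 1e9 / 42857 ≈ 23333 failures per 1e9 hours (nearest whole number)

λ = 2.333e-05 /h, FIT = 23333


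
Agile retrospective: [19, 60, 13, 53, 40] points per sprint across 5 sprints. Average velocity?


Formula: Avg velocity = Total points / Number of sprints
Points: [19, 60, 13, 53, 40]
Sum = 19 + 60 + 13 + 53 + 40 = 185
Avg velocity = 185 / 5 = 37.0 points/sprint

37.0 points/sprint


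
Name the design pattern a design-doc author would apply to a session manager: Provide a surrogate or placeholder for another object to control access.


This matches the Proxy pattern

Proxy
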